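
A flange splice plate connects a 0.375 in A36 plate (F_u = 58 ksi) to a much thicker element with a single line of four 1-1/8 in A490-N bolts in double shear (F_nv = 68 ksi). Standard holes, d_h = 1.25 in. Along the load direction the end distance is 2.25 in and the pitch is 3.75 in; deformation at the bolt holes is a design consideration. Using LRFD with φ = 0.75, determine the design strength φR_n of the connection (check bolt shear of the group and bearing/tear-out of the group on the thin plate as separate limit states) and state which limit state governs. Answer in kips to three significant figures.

164 kips (bearing governs)

Bolt shear: A_b = π·1.125²/4 = 0.994 in²; R_n = 68 × 0.994 × 4 × 2 = 540.7 kips → 0.75 × 540.7 = 406 kips.
Bearing (1.2 l_c t F_u ≤ 2.4 d t F_u): upper limit = 2.4·1.125·0.375·58 = 58.72 kips.
  Edge l_c = 2.25 − 1.25/2 = 1.625 → r_n = 42.41 kips; interior l_c = 3.75 − 1.25 = 2.5 → r_n = 58.72 kips.
  R_n,bearing = 1·42.41 + 3·58.72 = 218.6 kips → 0.75 × 218.6 = 164 kips.
Bearing governs: 164 kips.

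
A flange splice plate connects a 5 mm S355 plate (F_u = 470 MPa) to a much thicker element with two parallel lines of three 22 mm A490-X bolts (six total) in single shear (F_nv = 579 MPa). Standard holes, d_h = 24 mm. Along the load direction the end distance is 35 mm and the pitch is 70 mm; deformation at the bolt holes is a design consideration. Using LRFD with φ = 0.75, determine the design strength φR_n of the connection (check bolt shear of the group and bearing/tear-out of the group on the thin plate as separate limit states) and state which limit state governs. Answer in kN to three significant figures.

Bolt shear: A_b = π·22²/4 = 380.1 mm²; R_n = 579 × 380.1 × 6 × 1 / 1000 = 1321 kN → 0.75 × 1321 = 990 kN.
Bearing (1.2 l_c t F_u ≤ 2.4 d t F_u): upper limit = 2.4·22·5·470 / 1000 = 124.1 kN.
  Edge l_c = 35 − 24/2 = 23 → r_n = 64.86 kN; interior l_c = 70 − 24 = 46 → r_n = 124.1 kN.
  R_n,bearing = 2·64.86 + 4·124.1 = 626 kN → 0.75 × 626 = 470 kN.
Bearing governs: 470 kN.

470 kN (bearing governs)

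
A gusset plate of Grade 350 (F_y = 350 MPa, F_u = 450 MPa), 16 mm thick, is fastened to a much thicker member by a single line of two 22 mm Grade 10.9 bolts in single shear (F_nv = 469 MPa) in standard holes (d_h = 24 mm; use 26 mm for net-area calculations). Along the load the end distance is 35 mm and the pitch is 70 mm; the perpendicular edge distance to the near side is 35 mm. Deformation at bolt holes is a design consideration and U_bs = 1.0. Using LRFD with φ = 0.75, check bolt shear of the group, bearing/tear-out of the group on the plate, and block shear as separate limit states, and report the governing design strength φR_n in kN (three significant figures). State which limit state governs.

267 kN (bolt shear governs)

Bolt shear: A_b = π·22²/4 = 380.1 mm²; R_n = 469 × 380.1 × 2 × 1 / 1000 = 356.6 kN → 0.75 × 356.6 = 267 kN.
Bearing: edge l_c = 23, r_n = 198.7 kN; interior l_c = 46, r_n = 380.2 kN; R_n = 198.7 + 1·380.2 = 578.9 kN → 434 kN.
Block shear: A_gv = 1680, A_nv = 1056, A_nt = 352 mm²; R_n = min(0.6F_uA_nv, 0.6F_yA_gv) + U_bs·F_u·A_nt = 443.5 kN → 333 kN.
Bolt shear governs: 267 kN.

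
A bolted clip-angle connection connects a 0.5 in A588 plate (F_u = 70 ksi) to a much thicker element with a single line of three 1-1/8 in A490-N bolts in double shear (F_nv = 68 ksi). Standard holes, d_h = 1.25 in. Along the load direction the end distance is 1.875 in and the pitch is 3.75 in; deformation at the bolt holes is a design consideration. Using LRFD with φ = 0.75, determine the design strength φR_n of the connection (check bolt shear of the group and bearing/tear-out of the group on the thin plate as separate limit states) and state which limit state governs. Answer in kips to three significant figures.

181 kips (bearing governs)

Bolt shear: A_b = π·1.125²/4 = 0.994 in²; R_n = 68 × 0.994 × 3 × 2 = 405.6 kips → 0.75 × 405.6 = 304 kips.
Bearing (1.2 l_c t F_u ≤ 2.4 d t F_u): upper limit = 2.4·1.125·0.5·70 = 94.5 kips.
  Edge l_c = 1.875 − 1.25/2 = 1.25 → r_n = 52.5 kips; interior l_c = 3.75 − 1.25 = 2.5 → r_n = 94.5 kips.
  R_n,bearing = 1·52.5 + 2·94.5 = 241.5 kips → 0.75 × 241.5 = 181 kips.
Bearing governs: 181 kips.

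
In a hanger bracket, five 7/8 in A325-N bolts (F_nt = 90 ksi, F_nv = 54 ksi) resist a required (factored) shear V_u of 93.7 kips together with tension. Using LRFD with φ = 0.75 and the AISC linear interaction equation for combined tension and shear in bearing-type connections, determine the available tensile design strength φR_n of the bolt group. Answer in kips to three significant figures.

108 kips

A_b = π·0.875²/4 = 0.6013 in²; f_rv = 93.7 / (5 × 0.6013) = 31.16 ksi.
F'_nt = 1.3 F_nt − (F_nt / φF_nv) f_rv = 1.3·90 − (90/(0.75·54))·31.16 = 47.75 ksi, capped at F_nt → F'_nt = 47.75 ksi.
R_n = F'_nt · A_b · n = 47.75 × 0.6013 × 5 = 143.6 kips.
Design strength φR_n = 0.75 × 143.6 = 108 kips.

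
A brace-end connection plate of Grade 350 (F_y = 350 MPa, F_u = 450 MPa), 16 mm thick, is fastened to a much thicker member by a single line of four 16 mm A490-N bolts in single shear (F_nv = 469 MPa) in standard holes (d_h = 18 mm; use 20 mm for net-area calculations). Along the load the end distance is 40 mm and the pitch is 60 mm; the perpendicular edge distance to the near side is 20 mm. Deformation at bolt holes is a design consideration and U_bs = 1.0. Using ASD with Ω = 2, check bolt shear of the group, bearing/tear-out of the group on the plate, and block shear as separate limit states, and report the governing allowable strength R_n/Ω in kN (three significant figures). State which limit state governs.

Bolt shear: A_b = π·16²/4 = 201.1 mm²; R_n = 469 × 201.1 × 4 × 1 / 1000 = 377.2 kN → 377.2 / 2 = 189 kN.
Bearing: edge l_c = 31, r_n = 267.8 kN; interior l_c = 42, r_n = 276.5 kN; R_n = 267.8 + 3·276.5 = 1097 kN → 549 kN.
Block shear: A_gv = 3520, A_nv = 2400, A_nt = 160 mm²; R_n = min(0.6F_uA_nv, 0.6F_yA_gv) + U_bs·F_u·A_nt = 720 kN → 360 kN.
Bolt shear governs: 189 kN.

189 kN (bolt shear governs)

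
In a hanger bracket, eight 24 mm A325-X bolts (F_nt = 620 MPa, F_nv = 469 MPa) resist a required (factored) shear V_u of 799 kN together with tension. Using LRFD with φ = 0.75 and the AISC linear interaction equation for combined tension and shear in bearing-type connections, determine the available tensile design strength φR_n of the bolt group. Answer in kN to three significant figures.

A_b = π·24²/4 = 452.4 mm²; f_rv = 799 × 1000 / (8 × 452.4) = 220.8 MPa.
F'_nt = 1.3 F_nt − (F_nt / φF_nv) f_rv = 1.3·620 − (620/(0.75·469))·220.8 = 416.9 MPa, capped at F_nt → F'_nt = 416.9 MPa.
R_n = F'_nt · A_b · n = 416.9 × 452.4 × 8 / 1000 = 1509 kN.
Design strength φR_n = 0.75 × 1509 = 1130 kN.

1130 kN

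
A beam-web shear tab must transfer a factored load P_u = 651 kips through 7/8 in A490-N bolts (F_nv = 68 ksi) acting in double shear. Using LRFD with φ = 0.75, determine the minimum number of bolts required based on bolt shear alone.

11 bolts

A_b = π·0.875²/4 = 0.6013 in².
Per-bolt design strength φR_n = 0.75 × 68 × 0.6013 × 2 = 61.33 kips.
n ≥ 651 / 61.33 = 10.61 → use 11 bolts.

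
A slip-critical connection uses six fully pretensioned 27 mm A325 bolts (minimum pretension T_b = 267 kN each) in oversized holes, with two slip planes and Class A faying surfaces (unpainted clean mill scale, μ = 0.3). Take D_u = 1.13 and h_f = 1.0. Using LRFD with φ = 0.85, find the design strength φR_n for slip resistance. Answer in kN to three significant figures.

923 kN

R_n = μ · D_u · h_f · T_b · n_s · n_b = 0.3 × 1.13 × 1.0 × 267 × 2 × 6 = 1086 kN.
Design strength φR_n = 0.85 × 1086 = 923 kN.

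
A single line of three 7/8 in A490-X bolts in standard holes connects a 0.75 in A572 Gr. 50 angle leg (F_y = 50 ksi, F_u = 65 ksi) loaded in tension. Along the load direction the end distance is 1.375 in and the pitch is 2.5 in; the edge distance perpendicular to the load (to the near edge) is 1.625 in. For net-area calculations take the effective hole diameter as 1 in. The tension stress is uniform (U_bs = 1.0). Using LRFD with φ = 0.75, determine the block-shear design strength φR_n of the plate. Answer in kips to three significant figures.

Shear plane L_v = 1.375 + 2·2.5 = 6.375 in; A_gv = 6.375 × 0.75 = 4.781 in².
A_nv = (6.375 − 2.5·1) × 0.75 = 2.906 in².
A_nt = (1.625 − 0.5·1) × 0.75 = 0.8438 in².
0.6 F_u A_nv = 113.3 kips; 0.6 F_y A_gv = 143.4 kips → shear rupture governs the shear term.
R_n = 113.3 + 1.0 × 65 × 0.8438 = 168.2 kips.
Design strength φR_n = 0.75 × 168.2 = 126 kips.

126 kips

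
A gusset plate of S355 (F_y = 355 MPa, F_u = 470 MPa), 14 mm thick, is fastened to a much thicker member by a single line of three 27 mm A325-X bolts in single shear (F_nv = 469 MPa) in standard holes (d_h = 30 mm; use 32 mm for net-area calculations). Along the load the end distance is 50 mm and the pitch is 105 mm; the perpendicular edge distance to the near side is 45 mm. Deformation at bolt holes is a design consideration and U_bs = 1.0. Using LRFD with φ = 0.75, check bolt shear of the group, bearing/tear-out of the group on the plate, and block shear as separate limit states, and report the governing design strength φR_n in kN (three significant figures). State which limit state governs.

Bolt shear: A_b = π·27²/4 = 572.6 mm²; R_n = 469 × 572.6 × 3 × 1 / 1000 = 805.6 kN → 0.75 × 805.6 = 604 kN.
Bearing: edge l_c = 35, r_n = 276.4 kN; interior l_c = 75, r_n = 426.4 kN; R_n = 276.4 + 2·426.4 = 1129 kN → 847 kN.
Block shear: A_gv = 3640, A_nv = 2520, A_nt = 406 mm²; R_n = min(0.6F_uA_nv, 0.6F_yA_gv) + U_bs·F_u·A_nt = 901.5 kN → 676 kN.
Bolt shear governs: 604 kN.

604 kN (bolt shear governs)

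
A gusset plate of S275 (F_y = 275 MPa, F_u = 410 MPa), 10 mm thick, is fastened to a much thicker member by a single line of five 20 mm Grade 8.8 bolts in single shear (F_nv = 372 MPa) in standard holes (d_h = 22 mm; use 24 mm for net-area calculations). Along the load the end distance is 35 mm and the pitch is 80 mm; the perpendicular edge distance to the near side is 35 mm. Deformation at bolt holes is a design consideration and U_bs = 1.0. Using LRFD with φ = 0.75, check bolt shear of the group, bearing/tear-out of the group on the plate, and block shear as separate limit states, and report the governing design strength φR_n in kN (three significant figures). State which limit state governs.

Bolt shear: A_b = π·20²/4 = 314.2 mm²; R_n = 372 × 314.2 × 5 × 1 / 1000 = 584.3 kN → 0.75 × 584.3 = 438 kN.
Bearing: edge l_c = 24, r_n = 118.1 kN; interior l_c = 58, r_n = 196.8 kN; R_n = 118.1 + 4·196.8 = 905.3 kN → 679 kN.
Block shear: A_gv = 3550, A_nv = 2470, A_nt = 230 mm²; R_n = min(0.6F_uA_nv, 0.6F_yA_gv) + U_bs·F_u·A_nt = 680.1 kN → 510 kN.
Bolt shear governs: 438 kN.

438 kN (bolt shear governs)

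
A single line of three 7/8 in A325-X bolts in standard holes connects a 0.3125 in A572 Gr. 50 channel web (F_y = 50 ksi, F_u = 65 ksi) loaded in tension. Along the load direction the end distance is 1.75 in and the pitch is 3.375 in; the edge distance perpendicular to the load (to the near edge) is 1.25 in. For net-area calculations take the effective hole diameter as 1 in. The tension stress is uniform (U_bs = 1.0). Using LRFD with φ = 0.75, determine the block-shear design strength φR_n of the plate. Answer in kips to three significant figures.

Shear plane L_v = 1.75 + 2·3.375 = 8.5 in; A_gv = 8.5 × 0.3125 = 2.656 in².
A_nv = (8.5 − 2.5·1) × 0.3125 = 1.875 in².
A_nt = (1.25 − 0.5·1) × 0.3125 = 0.2344 in².
0.6 F_u A_nv = 73.12 kips; 0.6 F_y A_gv = 79.69 kips → shear rupture governs the shear term.
R_n = 73.12 + 1.0 × 65 × 0.2344 = 88.36 kips.
Design strength φR_n = 0.75 × 88.36 = 66.3 kips.

66.3 kips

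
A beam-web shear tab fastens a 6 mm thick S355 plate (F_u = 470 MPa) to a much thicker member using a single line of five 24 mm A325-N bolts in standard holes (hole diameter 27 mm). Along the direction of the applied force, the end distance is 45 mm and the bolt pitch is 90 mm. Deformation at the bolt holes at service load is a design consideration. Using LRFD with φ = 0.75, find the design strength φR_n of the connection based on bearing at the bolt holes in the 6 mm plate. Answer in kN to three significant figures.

Per bolt r_n = 1.2 l_c t F_u ≤ 2.4 d t F_u; upper limit = 2.4 × 24 × 6 × 470 / 1000 = 162.4 kN.
Edge bolt: l_c = 45 − 27/2 = 31.5 mm → 1.2 × 31.5 × 6 × 470 / 1000 = 106.6 → r_n = 106.6 kN.
Interior bolts: l_c = 90 − 27 = 63 mm → 1.2 × 63 × 6 × 470 / 1000 = 213.2 → r_n = 162.4 kN.
R_n = 1 × 106.6 + 4 × 162.4 = 756.3 kN.
Design strength φR_n = 0.75 × 756.3 = 567 kN.

567 kN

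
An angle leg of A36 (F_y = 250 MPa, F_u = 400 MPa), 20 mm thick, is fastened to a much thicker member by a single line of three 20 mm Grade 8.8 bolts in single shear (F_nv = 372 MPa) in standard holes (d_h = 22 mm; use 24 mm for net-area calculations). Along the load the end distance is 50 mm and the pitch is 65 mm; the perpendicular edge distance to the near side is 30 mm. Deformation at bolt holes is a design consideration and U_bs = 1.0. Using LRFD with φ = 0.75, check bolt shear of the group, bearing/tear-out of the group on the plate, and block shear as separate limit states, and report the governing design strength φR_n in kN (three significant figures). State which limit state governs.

Bolt shear: A_b = π·20²/4 = 314.2 mm²; R_n = 372 × 314.2 × 3 × 1 / 1000 = 350.6 kN → 0.75 × 350.6 = 263 kN.
Bearing: edge l_c = 39, r_n = 374.4 kN; interior l_c = 43, r_n = 384 kN; R_n = 374.4 + 2·384 = 1142 kN → 857 kN.
Block shear: A_gv = 3600, A_nv = 2400, A_nt = 360 mm²; R_n = min(0.6F_uA_nv, 0.6F_yA_gv) + U_bs·F_u·A_nt = 684 kN → 513 kN.
Bolt shear governs: 263 kN.

263 kN (bolt shear governs)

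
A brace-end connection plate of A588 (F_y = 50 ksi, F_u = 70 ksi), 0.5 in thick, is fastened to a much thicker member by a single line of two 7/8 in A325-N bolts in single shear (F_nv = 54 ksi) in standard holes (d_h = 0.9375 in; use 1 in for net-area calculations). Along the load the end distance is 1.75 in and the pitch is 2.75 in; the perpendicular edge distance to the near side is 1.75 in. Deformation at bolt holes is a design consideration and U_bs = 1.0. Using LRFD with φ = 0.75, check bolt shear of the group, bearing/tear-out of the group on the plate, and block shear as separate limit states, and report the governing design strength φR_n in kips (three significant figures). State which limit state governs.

Bolt shear: A_b = π·0.875²/4 = 0.6013 in²; R_n = 54 × 0.6013 × 2 × 1 = 64.94 kips → 0.75 × 64.94 = 48.7 kips.
Bearing: edge l_c = 1.281, r_n = 53.81 kips; interior l_c = 1.812, r_n = 73.5 kips; R_n = 53.81 + 1·73.5 = 127.3 kips → 95.5 kips.
Block shear: A_gv = 2.25, A_nv = 1.5, A_nt = 0.625 in²; R_n = min(0.6F_uA_nv, 0.6F_yA_gv) + U_bs·F_u·A_nt = 106.8 kips → 80.1 kips.
Bolt shear governs: 48.7 kips.

48.7 kips (bolt shear governs)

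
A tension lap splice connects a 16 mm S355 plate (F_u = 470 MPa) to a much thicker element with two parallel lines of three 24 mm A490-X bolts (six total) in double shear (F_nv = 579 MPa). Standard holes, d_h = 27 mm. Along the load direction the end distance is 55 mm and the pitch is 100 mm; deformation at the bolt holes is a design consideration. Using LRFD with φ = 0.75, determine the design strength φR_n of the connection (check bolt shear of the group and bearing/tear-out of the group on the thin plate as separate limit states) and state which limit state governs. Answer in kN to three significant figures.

Bolt shear: A_b = π·24²/4 = 452.4 mm²; R_n = 579 × 452.4 × 6 × 2 / 1000 = 3143 kN → 0.75 × 3143 = 2360 kN.
Bearing (1.2 l_c t F_u ≤ 2.4 d t F_u): upper limit = 2.4·24·16·470 / 1000 = 433.2 kN.
  Edge l_c = 55 − 27/2 = 41.5 → r_n = 374.5 kN; interior l_c = 100 − 27 = 73 → r_n = 433.2 kN.
  R_n,bearing = 2·374.5 + 4·433.2 = 2482 kN → 0.75 × 2482 = 1860 kN.
Bearing governs: 1860 kN.

1860 kN (bearing governs)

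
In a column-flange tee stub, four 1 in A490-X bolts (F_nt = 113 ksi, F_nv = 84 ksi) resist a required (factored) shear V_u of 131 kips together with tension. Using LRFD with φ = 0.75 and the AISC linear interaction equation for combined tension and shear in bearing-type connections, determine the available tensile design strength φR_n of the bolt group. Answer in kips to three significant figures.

170 kips

A_b = π·1²/4 = 0.7854 in²; f_rv = 131 / (4 × 0.7854) = 41.7 ksi.
F'_nt = 1.3 F_nt − (F_nt / φF_nv) f_rv = 1.3·113 − (113/(0.75·84))·41.7 = 72.11 ksi, capped at F_nt → F'_nt = 72.11 ksi.
R_n = F'_nt · A_b · n = 72.11 × 0.7854 × 4 = 226.5 kips.
Design strength φR_n = 0.75 × 226.5 = 170 kips.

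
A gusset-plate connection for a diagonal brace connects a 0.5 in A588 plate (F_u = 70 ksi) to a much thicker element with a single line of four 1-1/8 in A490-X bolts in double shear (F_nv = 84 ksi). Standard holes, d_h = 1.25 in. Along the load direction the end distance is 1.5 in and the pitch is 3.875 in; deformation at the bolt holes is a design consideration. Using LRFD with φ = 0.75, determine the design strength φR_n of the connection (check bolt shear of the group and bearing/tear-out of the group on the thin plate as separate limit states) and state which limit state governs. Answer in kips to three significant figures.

240 kips (bearing governs)

Bolt shear: A_b = π·1.125²/4 = 0.994 in²; R_n = 84 × 0.994 × 4 × 2 = 668 kips → 0.75 × 668 = 501 kips.
Bearing (1.2 l_c t F_u ≤ 2.4 d t F_u): upper limit = 2.4·1.125·0.5·70 = 94.5 kips.
  Edge l_c = 1.5 − 1.25/2 = 0.875 → r_n = 36.75 kips; interior l_c = 3.875 − 1.25 = 2.625 → r_n = 94.5 kips.
  R_n,bearing = 1·36.75 + 3·94.5 = 320.2 kips → 0.75 × 320.2 = 240 kips.
Bearing governs: 240 kips.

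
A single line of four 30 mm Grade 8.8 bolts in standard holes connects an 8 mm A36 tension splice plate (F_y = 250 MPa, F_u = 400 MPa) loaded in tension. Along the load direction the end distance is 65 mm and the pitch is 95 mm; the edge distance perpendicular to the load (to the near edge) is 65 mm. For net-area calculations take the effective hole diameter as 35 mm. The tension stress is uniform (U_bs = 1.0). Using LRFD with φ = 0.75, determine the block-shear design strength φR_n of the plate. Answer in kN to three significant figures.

429 kN

Shear plane L_v = 65 + 3·95 = 350 mm; A_gv = 350 × 8 = 2800 mm².
A_nv = (350 − 3.5·35) × 8 = 1820 mm².
A_nt = (65 − 0.5·35) × 8 = 380 mm².
0.6 F_u A_nv = 436.8 kN; 0.6 F_y A_gv = 420 kN → shear yielding governs the shear term.
R_n = 420 + 1.0 × 400 × 380 / 1000 = 572 kN.
Design strength φR_n = 0.75 × 572 = 429 kN.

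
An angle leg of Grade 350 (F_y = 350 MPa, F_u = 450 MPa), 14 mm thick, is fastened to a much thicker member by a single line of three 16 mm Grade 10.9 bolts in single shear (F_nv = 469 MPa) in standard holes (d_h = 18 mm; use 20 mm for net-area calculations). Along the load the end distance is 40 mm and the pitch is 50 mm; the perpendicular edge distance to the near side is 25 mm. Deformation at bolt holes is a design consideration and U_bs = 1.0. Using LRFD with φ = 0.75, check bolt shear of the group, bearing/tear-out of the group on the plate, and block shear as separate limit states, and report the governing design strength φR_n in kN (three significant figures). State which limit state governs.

212 kN (bolt shear governs)

Bolt shear: A_b = π·16²/4 = 201.1 mm²; R_n = 469 × 201.1 × 3 × 1 / 1000 = 282.9 kN → 0.75 × 282.9 = 212 kN.
Bearing: edge l_c = 31, r_n = 234.4 kN; interior l_c = 32, r_n = 241.9 kN; R_n = 234.4 + 2·241.9 = 718.2 kN → 539 kN.
Block shear: A_gv = 1960, A_nv = 1260, A_nt = 210 mm²; R_n = min(0.6F_uA_nv, 0.6F_yA_gv) + U_bs·F_u·A_nt = 434.7 kN → 326 kN.
Bolt shear governs: 212 kN.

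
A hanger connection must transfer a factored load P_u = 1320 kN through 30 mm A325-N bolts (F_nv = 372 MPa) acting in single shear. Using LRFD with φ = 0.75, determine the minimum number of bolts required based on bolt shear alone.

7 bolts

A_b = π·30²/4 = 706.9 mm².
Per-bolt design strength φR_n = 0.75 × 372 × 706.9 × 1 / 1000 = 197.2 kN.
n ≥ 1320 / 197.2 = 6.693 → use 7 bolts.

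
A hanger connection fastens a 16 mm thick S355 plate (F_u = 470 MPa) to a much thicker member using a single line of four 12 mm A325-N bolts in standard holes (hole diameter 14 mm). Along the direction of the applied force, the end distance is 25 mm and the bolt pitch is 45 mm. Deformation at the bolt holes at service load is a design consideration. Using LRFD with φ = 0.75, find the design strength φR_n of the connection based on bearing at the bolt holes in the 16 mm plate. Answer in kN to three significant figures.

Per bolt r_n = 1.2 l_c t F_u ≤ 2.4 d t F_u; upper limit = 2.4 × 12 × 16 × 470 / 1000 = 216.6 kN.
Edge bolt: l_c = 25 − 14/2 = 18 mm → 1.2 × 18 × 16 × 470 / 1000 = 162.4 → r_n = 162.4 kN.
Interior bolts: l_c = 45 − 14 = 31 mm → 1.2 × 31 × 16 × 470 / 1000 = 279.7 → r_n = 216.6 kN.
R_n = 1 × 162.4 + 3 × 216.6 = 812.2 kN.
Design strength φR_n = 0.75 × 812.2 = 609 kN.

609 kN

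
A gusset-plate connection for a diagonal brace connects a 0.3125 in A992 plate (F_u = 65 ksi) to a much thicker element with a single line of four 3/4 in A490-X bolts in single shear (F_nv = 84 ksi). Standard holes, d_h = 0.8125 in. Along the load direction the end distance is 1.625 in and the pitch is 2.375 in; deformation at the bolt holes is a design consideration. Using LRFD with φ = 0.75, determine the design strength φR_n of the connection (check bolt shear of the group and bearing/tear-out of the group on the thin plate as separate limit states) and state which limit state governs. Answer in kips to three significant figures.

105 kips (bearing governs)

Bolt shear: A_b = π·0.75²/4 = 0.4418 in²; R_n = 84 × 0.4418 × 4 × 1 = 148.4 kips → 0.75 × 148.4 = 111 kips.
Bearing (1.2 l_c t F_u ≤ 2.4 d t F_u): upper limit = 2.4·0.75·0.3125·65 = 36.56 kips.
  Edge l_c = 1.625 − 0.8125/2 = 1.219 → r_n = 29.71 kips; interior l_c = 2.375 − 0.8125 = 1.562 → r_n = 36.56 kips.
  R_n,bearing = 1·29.71 + 3·36.56 = 139.4 kips → 0.75 × 139.4 = 105 kips.
Bearing governs: 105 kips.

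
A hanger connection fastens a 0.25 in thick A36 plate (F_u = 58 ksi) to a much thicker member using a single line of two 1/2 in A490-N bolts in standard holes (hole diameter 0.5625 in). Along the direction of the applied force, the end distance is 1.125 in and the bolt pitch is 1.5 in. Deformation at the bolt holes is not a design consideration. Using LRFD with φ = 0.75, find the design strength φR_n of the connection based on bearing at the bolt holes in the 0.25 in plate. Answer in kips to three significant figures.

29.1 kips

Per bolt r_n = 1.5 l_c t F_u ≤ 3.0 d t F_u; upper limit = 3.0 × 0.5 × 0.25 × 58 = 21.75 kips.
Edge bolt: l_c = 1.125 − 0.5625/2 = 0.8438 in → 1.5 × 0.8438 × 0.25 × 58 = 18.35 → r_n = 18.35 kips.
Interior bolts: l_c = 1.5 − 0.5625 = 0.9375 in → 1.5 × 0.9375 × 0.25 × 58 = 20.39 → r_n = 20.39 kips.
R_n = 1 × 18.35 + 1 × 20.39 = 38.74 kips.
Design strength φR_n = 0.75 × 38.74 = 29.1 kips.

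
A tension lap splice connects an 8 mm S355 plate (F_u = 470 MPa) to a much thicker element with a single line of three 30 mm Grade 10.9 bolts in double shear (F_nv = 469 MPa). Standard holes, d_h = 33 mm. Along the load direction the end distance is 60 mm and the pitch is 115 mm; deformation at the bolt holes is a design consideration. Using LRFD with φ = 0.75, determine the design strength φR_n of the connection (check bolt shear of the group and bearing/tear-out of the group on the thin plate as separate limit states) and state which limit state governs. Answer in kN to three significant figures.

553 kN (bearing governs)

Bolt shear: A_b = π·30²/4 = 706.9 mm²; R_n = 469 × 706.9 × 3 × 2 / 1000 = 1989 kN → 0.75 × 1989 = 1490 kN.
Bearing (1.2 l_c t F_u ≤ 2.4 d t F_u): upper limit = 2.4·30·8·470 / 1000 = 270.7 kN.
  Edge l_c = 60 − 33/2 = 43.5 → r_n = 196.3 kN; interior l_c = 115 − 33 = 82 → r_n = 270.7 kN.
  R_n,bearing = 1·196.3 + 2·270.7 = 737.7 kN → 0.75 × 737.7 = 553 kN.
Bearing governs: 553 kN.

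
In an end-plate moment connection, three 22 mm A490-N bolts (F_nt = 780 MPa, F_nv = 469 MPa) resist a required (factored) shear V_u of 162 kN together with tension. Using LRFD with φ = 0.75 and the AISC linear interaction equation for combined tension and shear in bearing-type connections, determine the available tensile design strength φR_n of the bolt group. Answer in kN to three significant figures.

A_b = π·22²/4 = 380.1 mm²; f_rv = 162 × 1000 / (3 × 380.1) = 142.1 MPa.
F'_nt = 1.3 F_nt − (F_nt / φF_nv) f_rv = 1.3·780 − (780/(0.75·469))·142.1 = 699 MPa, capped at F_nt → F'_nt = 699 MPa.
R_n = F'_nt · A_b · n = 699 × 380.1 × 3 / 1000 = 797.1 kN.
Design strength φR_n = 0.75 × 797.1 = 598 kN.

598 kN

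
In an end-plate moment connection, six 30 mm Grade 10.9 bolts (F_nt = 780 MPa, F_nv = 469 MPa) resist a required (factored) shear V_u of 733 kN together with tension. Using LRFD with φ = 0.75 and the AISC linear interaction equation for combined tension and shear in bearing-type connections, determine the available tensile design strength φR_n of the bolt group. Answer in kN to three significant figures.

2010 kN

A_b = π·30²/4 = 706.9 mm²; f_rv = 733 × 1000 / (6 × 706.9) = 172.8 MPa.
F'_nt = 1.3 F_nt − (F_nt / φF_nv) f_rv = 1.3·780 − (780/(0.75·469))·172.8 = 630.8 MPa, capped at F_nt → F'_nt = 630.8 MPa.
R_n = F'_nt · A_b · n = 630.8 × 706.9 × 6 / 1000 = 2675 kN.
Design strength φR_n = 0.75 × 2675 = 2010 kN.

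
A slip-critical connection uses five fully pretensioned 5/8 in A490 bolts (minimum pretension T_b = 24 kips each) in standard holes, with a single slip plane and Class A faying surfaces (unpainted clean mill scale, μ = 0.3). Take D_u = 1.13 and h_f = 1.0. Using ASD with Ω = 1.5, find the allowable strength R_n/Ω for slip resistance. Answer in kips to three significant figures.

R_n = μ · D_u · h_f · T_b · n_s · n_b = 0.3 × 1.13 × 1.0 × 24 × 1 × 5 = 40.68 kips.
Allowable strength R_n/Ω = 40.68 / 1.5 = 27.1 kips.

27.1 kips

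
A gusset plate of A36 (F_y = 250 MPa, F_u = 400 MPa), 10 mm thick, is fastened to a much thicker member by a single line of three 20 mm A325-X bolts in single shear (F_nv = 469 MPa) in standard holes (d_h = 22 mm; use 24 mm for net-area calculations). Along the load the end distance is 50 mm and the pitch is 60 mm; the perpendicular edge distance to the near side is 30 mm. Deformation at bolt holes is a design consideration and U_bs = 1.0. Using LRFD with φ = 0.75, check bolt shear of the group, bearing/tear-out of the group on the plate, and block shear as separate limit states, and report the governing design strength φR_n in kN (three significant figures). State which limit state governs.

Bolt shear: A_b = π·20²/4 = 314.2 mm²; R_n = 469 × 314.2 × 3 × 1 / 1000 = 442 kN → 0.75 × 442 = 332 kN.
Bearing: edge l_c = 39, r_n = 187.2 kN; interior l_c = 38, r_n = 182.4 kN; R_n = 187.2 + 2·182.4 = 552 kN → 414 kN.
Block shear: A_gv = 1700, A_nv = 1100, A_nt = 180 mm²; R_n = min(0.6F_uA_nv, 0.6F_yA_gv) + U_bs·F_u·A_nt = 327 kN → 245 kN.
Block shear governs: 245 kN.

245 kN (block shear governs)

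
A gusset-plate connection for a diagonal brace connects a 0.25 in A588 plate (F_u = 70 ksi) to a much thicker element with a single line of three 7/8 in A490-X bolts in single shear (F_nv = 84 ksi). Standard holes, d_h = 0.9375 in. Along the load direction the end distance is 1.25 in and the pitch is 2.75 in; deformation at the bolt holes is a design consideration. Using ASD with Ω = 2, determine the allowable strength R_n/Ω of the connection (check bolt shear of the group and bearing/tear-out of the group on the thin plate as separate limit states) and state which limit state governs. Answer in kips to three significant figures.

Bolt shear: A_b = π·0.875²/4 = 0.6013 in²; R_n = 84 × 0.6013 × 3 × 1 = 151.5 kips → 151.5 / 2 = 75.8 kips.
Bearing (1.2 l_c t F_u ≤ 2.4 d t F_u): upper limit = 2.4·0.875·0.25·70 = 36.75 kips.
  Edge l_c = 1.25 − 0.9375/2 = 0.7812 → r_n = 16.41 kips; interior l_c = 2.75 − 0.9375 = 1.812 → r_n = 36.75 kips.
  R_n,bearing = 1·16.41 + 2·36.75 = 89.91 kips → 89.91 / 2 = 45 kips.
Bearing governs: 45 kips.

45 kips (bearing governs)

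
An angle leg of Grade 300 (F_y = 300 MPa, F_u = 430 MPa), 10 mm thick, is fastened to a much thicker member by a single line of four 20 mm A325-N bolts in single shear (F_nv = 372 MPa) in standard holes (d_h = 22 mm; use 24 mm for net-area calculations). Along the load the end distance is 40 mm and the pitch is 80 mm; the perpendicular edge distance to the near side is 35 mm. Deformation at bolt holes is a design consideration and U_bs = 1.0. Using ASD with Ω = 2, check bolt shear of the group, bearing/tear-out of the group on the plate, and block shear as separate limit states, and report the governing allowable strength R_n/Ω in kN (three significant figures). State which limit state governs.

Bolt shear: A_b = π·20²/4 = 314.2 mm²; R_n = 372 × 314.2 × 4 × 1 / 1000 = 467.5 kN → 467.5 / 2 = 234 kN.
Bearing: edge l_c = 29, r_n = 149.6 kN; interior l_c = 58, r_n = 206.4 kN; R_n = 149.6 + 3·206.4 = 768.8 kN → 384 kN.
Block shear: A_gv = 2800, A_nv = 1960, A_nt = 230 mm²; R_n = min(0.6F_uA_nv, 0.6F_yA_gv) + U_bs·F_u·A_nt = 602.9 kN → 301 kN.
Bolt shear governs: 234 kN.

234 kN (bolt shear governs)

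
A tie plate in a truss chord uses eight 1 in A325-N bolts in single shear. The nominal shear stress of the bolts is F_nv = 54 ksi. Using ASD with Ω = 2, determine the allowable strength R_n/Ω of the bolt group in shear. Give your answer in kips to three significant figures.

A_b = π × 1² / 4 = 0.7854 in².
R_n = F_nv · A_b · n · n_s = 54 × 0.7854 × 8 × 1 = 339.3 kips.
Allowable strength R_n/Ω = 339.3 / 2 = 170 kips.

170 kips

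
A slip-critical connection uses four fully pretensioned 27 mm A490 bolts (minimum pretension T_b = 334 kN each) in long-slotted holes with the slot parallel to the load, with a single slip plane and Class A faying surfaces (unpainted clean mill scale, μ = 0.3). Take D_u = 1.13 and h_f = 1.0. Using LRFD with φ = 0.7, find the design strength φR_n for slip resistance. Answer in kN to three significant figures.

R_n = μ · D_u · h_f · T_b · n_s · n_b = 0.3 × 1.13 × 1.0 × 334 × 1 × 4 = 452.9 kN.
Design strength φR_n = 0.7 × 452.9 = 317 kN.

317 kN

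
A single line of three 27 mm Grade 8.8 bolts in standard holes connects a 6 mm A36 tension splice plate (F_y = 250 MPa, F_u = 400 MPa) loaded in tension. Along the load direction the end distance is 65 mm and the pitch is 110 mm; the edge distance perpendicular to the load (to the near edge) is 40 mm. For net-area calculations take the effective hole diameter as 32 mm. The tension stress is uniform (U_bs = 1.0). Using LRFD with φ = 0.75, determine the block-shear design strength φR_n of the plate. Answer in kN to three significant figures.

Shear plane L_v = 65 + 2·110 = 285 mm; A_gv = 285 × 6 = 1710 mm².
A_nv = (285 − 2.5·32) × 6 = 1230 mm².
A_nt = (40 − 0.5·32) × 6 = 144 mm².
0.6 F_u A_nv = 295.2 kN; 0.6 F_y A_gv = 256.5 kN → shear yielding governs the shear term.
R_n = 256.5 + 1.0 × 400 × 144 / 1000 = 314.1 kN.
Design strength φR_n = 0.75 × 314.1 = 236 kN.

236 kN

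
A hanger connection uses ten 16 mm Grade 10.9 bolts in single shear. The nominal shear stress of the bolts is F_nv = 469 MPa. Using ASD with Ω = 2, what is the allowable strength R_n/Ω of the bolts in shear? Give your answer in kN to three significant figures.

471 kN

A_b = π × 16² / 4 = 201.1 mm².
R_n = F_nv · A_b · n · n_s = 469 × 201.1 × 10 × 1 / 1000 = 943 kN.
Allowable strength R_n/Ω = 943 / 2 = 471 kN.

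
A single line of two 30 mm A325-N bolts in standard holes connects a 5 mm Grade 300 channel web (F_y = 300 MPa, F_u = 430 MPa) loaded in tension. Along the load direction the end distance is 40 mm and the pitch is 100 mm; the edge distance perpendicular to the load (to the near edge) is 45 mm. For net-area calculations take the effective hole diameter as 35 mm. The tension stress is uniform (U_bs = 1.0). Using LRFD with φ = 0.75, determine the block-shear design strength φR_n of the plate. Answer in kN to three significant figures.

Shear plane L_v = 40 + 1·100 = 140 mm; A_gv = 140 × 5 = 700 mm².
A_nv = (140 − 1.5·35) × 5 = 437.5 mm².
A_nt = (45 − 0.5·35) × 5 = 137.5 mm².
0.6 F_u A_nv = 112.9 kN; 0.6 F_y A_gv = 126 kN → shear rupture governs the shear term.
R_n = 112.9 + 1.0 × 430 × 137.5 / 1000 = 172 kN.
Design strength φR_n = 0.75 × 172 = 129 kN.

129 kN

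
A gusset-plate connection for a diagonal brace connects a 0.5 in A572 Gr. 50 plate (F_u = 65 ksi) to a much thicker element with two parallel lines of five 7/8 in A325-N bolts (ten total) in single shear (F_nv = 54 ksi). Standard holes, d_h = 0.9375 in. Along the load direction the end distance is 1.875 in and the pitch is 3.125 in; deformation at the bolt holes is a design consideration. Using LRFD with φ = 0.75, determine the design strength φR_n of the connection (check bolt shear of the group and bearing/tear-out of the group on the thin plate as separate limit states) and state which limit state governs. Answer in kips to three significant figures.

Bolt shear: A_b = π·0.875²/4 = 0.6013 in²; R_n = 54 × 0.6013 × 10 × 1 = 324.7 kips → 0.75 × 324.7 = 244 kips.
Bearing (1.2 l_c t F_u ≤ 2.4 d t F_u): upper limit = 2.4·0.875·0.5·65 = 68.25 kips.
  Edge l_c = 1.875 − 0.9375/2 = 1.406 → r_n = 54.84 kips; interior l_c = 3.125 − 0.9375 = 2.188 → r_n = 68.25 kips.
  R_n,bearing = 2·54.84 + 8·68.25 = 655.7 kips → 0.75 × 655.7 = 492 kips.
Bolt shear governs: 244 kips.

244 kips (bolt shear governs)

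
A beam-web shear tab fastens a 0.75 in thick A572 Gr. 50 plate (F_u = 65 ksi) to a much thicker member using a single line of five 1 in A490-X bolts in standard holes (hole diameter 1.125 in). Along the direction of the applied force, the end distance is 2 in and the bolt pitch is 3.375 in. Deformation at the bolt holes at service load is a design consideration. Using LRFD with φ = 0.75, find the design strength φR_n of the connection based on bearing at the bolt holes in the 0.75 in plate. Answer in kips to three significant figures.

414 kips

Per bolt r_n = 1.2 l_c t F_u ≤ 2.4 d t F_u; upper limit = 2.4 × 1 × 0.75 × 65 = 117 kips.
Edge bolt: l_c = 2 − 1.125/2 = 1.438 in → 1.2 × 1.438 × 0.75 × 65 = 84.09 → r_n = 84.09 kips.
Interior bolts: l_c = 3.375 − 1.125 = 2.25 in → 1.2 × 2.25 × 0.75 × 65 = 131.6 → r_n = 117 kips.
R_n = 1 × 84.09 + 4 × 117 = 552.1 kips.
Design strength φR_n = 0.75 × 552.1 = 414 kips.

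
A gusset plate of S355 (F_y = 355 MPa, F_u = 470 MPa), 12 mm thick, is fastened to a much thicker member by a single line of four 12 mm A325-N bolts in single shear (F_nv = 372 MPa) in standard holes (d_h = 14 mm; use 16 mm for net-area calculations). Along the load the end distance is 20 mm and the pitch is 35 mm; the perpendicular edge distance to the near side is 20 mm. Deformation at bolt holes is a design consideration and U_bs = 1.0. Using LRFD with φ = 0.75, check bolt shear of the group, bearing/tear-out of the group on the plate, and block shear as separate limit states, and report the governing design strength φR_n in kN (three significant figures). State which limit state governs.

Bolt shear: A_b = π·12²/4 = 113.1 mm²; R_n = 372 × 113.1 × 4 × 1 / 1000 = 168.3 kN → 0.75 × 168.3 = 126 kN.
Bearing: edge l_c = 13, r_n = 87.98 kN; interior l_c = 21, r_n = 142.1 kN; R_n = 87.98 + 3·142.1 = 514.4 kN → 386 kN.
Block shear: A_gv = 1500, A_nv = 828, A_nt = 144 mm²; R_n = min(0.6F_uA_nv, 0.6F_yA_gv) + U_bs·F_u·A_nt = 301.2 kN → 226 kN.
Bolt shear governs: 126 kN.

126 kN (bolt shear governs)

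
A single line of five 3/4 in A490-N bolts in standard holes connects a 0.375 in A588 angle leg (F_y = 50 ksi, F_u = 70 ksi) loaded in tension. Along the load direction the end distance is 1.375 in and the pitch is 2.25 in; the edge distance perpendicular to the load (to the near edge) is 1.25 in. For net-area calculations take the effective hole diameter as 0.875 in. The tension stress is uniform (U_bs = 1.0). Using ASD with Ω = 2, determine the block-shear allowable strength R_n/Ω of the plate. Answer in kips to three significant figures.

61.4 kips

Shear plane L_v = 1.375 + 4·2.25 = 10.38 in; A_gv = 10.38 × 0.375 = 3.891 in².
A_nv = (10.38 − 4.5·0.875) × 0.375 = 2.414 in².
A_nt = (1.25 − 0.5·0.875) × 0.375 = 0.3047 in².
0.6 F_u A_nv = 101.4 kips; 0.6 F_y A_gv = 116.7 kips → shear rupture governs the shear term.
R_n = 101.4 + 1.0 × 70 × 0.3047 = 122.7 kips.
Allowable strength R_n/Ω = 122.7 / 2 = 61.4 kips.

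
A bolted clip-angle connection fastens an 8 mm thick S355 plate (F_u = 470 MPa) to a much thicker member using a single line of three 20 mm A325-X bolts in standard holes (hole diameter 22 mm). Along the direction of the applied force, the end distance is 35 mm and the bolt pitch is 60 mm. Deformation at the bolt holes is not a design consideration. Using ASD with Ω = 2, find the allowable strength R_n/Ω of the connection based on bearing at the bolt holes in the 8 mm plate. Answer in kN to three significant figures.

Per bolt r_n = 1.5 l_c t F_u ≤ 3.0 d t F_u; upper limit = 3.0 × 20 × 8 × 470 / 1000 = 225.6 kN.
Edge bolt: l_c = 35 − 22/2 = 24 mm → 1.5 × 24 × 8 × 470 / 1000 = 135.4 → r_n = 135.4 kN.
Interior bolts: l_c = 60 − 22 = 38 mm → 1.5 × 38 × 8 × 470 / 1000 = 214.3 → r_n = 214.3 kN.
R_n = 1 × 135.4 + 2 × 214.3 = 564 kN.
Allowable strength R_n/Ω = 564 / 2 = 282 kN.

282 kN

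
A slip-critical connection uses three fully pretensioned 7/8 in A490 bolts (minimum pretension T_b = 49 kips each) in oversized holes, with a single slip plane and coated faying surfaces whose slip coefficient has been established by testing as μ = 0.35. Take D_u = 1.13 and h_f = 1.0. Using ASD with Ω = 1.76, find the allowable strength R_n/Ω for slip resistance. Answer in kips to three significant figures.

33 kips

R_n = μ · D_u · h_f · T_b · n_s · n_b = 0.35 × 1.13 × 1.0 × 49 × 1 × 3 = 58.14 kips.
Allowable strength R_n/Ω = 58.14 / 1.76 = 33 kips.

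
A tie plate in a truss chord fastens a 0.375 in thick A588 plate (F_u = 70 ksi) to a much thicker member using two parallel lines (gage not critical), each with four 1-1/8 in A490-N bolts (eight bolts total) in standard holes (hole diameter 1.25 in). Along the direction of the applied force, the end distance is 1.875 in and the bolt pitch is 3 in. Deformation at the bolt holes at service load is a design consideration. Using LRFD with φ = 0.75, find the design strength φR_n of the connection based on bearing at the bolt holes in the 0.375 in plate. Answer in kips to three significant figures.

307 kips

Per bolt r_n = 1.2 l_c t F_u ≤ 2.4 d t F_u; upper limit = 2.4 × 1.125 × 0.375 × 70 = 70.88 kips.
Edge bolt: l_c = 1.875 − 1.25/2 = 1.25 in → 1.2 × 1.25 × 0.375 × 70 = 39.38 → r_n = 39.38 kips.
Interior bolts: l_c = 3 − 1.25 = 1.75 in → 1.2 × 1.75 × 0.375 × 70 = 55.13 → r_n = 55.13 kips.
R_n = 2 × 39.38 + 6 × 55.13 = 409.5 kips.
Design strength φR_n = 0.75 × 409.5 = 307 kips.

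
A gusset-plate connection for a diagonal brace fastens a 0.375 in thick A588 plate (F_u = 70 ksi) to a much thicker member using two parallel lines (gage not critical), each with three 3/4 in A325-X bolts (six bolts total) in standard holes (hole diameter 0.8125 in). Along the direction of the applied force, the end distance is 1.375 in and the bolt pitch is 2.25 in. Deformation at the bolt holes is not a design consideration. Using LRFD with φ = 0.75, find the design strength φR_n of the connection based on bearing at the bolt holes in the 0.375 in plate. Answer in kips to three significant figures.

Per bolt r_n = 1.5 l_c t F_u ≤ 3.0 d t F_u; upper limit = 3.0 × 0.75 × 0.375 × 70 = 59.06 kips.
Edge bolt: l_c = 1.375 − 0.8125/2 = 0.9688 in → 1.5 × 0.9688 × 0.375 × 70 = 38.14 → r_n = 38.14 kips.
Interior bolts: l_c = 2.25 − 0.8125 = 1.438 in → 1.5 × 1.438 × 0.375 × 70 = 56.6 → r_n = 56.6 kips.
R_n = 2 × 38.14 + 4 × 56.6 = 302.7 kips.
Design strength φR_n = 0.75 × 302.7 = 227 kips.

227 kips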